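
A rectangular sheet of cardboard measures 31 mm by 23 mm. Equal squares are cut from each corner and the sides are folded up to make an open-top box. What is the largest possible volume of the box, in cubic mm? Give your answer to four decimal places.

With cut size x, the volume is V(x) = x(31 − 2x)(23 − 2x) for 0 < x < 11.5.
V'(x) = 12x^2 − 216x + 713. Setting V'(x) = 0 gives x ≈ 4.3542 (the root in (0, 11.5)).
V''(x) = 24x − 216 is negative there, so this is the maximum; V ≈ 1387.1725.

1387.1725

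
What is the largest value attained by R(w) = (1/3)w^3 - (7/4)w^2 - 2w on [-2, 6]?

Differentiating, R'(w) = w^2 - (7/2)w - 2; which vanishes at w = -1/2 and w = 4.
Candidates: R(-2) = -17/3, R(-1/2) = 25/48, R(4) = -44/3, R(6) = -3.
Hence the absolute maximum is 25/48 at w = -1/2.

25/48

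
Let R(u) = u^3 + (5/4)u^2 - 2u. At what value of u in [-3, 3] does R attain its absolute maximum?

3

Differentiating, R'(u) = 3u^2 + (5/2)u - 2; which vanishes at u = -4/3 and u = 1/2.
Compare values at every candidate in [-3, 3]: R(-3) = -39/4; R(-4/3) = 68/27; R(1/2) = -9/16; R(3) = 129/4.
The maximum over the interval is 129/4, attained at u = 3.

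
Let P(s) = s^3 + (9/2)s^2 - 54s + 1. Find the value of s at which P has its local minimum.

P'(s) = 3s^2 + 9s - 54. Setting P'(s) = 0 gives s ∈ {-6, 3}.
P''(s) = 6s + 9. P''(-6) = -27 < 0 ⇒ local maximum; P''(3) = 27 > 0 ⇒ local minimum.
So the local minimum value is P(3) = -187/2.

3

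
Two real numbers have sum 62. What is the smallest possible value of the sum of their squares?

1922

With a + b = 62, a^2 + b^2 = a^2 + (62 − a)^2.
The derivative 2a − 2(62 − a) = 4a − 124 vanishes at a = 31; second derivative 4 > 0, a minimum.
The minimum is 2·(31)^2 = 1922.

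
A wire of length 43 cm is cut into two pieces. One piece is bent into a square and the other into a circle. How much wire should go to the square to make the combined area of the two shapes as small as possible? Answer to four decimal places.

24.0843

Let x be the length used for the square. Square side x/4; circle radius (43−x)/(2π).
A(x) = (x/4)² + π·((43−x)/(2π))² = x²/16 + (43−x)²/(4π) for 0 ≤ x ≤ 43. A'(x) = x/8 − (43−x)/(2π) = 0 gives x = 4·43/(π+4) ≈ 24.0843.
A'' = 1/8 + 1/(2π) > 0, so this gives the minimum combined area; x ≈ 24.0843 cm to the square.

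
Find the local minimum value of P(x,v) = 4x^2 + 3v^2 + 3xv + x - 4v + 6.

∂P/∂x = 8x + 3v + 1 = 0 and ∂P/∂v = 3x + 6v - 4 = 0, so (x, v) = (-6/13, 35/39).
The Hessian has P_{xx} = 8, P_{vv} = 6, P_{xv} = 3, giving D = 39 > 0 with P_{xx} > 0, so the point is a local minimum.
P(-6/13, 35/39) = 155/39.

155/39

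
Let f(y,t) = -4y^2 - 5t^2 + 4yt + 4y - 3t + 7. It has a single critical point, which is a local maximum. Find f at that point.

∂f/∂y = -8y + 4t + 4 = 0 and ∂f/∂t = 4y - 10t - 3 = 0, so (y, t) = (7/16, -1/8).
The Hessian has f_{yy} = -8, f_{tt} = -10, f_{yt} = 4, giving D = 64 > 0 with f_{yy} < 0, so the point is a local maximum.
f(7/16, -1/8) = 129/16.

129/16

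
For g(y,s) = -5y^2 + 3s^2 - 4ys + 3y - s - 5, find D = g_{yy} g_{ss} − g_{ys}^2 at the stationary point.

∂g/∂y = -10y - 4s + 3 = 0 and ∂g/∂s = -4y + 6s - 1 = 0, so (y, s) = (7/38, 11/38).
The Hessian has g_{yy} = -10, g_{ss} = 6, g_{ys} = -4, giving D = -76 < 0, so the point is a saddle point.
D = (-10)·(6) − (-4)^2 = -76.

-76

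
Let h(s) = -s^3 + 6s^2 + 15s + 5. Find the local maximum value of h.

Critical points: h'(s) = -3s^2 + 12s + 15 vanishes at s = -1, 5.
h''(s) = -6s + 12. h''(-1) = 18 > 0 ⇒ local minimum; h''(5) = -18 < 0 ⇒ local maximum.
So the local maximum value is h(5) = 105.

105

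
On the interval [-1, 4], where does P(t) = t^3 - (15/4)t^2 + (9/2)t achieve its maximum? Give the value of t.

The derivative is 3t^2 - (15/2)t + 9/2, which vanishes at t = 1 and t = 3/2.
Compare values at every candidate in [-1, 4]: P(-1) = -37/4; P(1) = 7/4; P(3/2) = 27/16; P(4) = 22.
Hence the absolute maximum is 22 at t = 4.

4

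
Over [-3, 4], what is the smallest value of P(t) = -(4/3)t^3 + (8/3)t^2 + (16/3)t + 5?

Differentiating, P'(t) = -4t^2 + (16/3)t + 16/3; which vanishes at t = -2/3 and t = 2.
Compare values at every candidate in [-3, 4]: P(-3) = 49, P(-2/3) = 245/81, P(2) = 47/3, P(4) = -49/3.
The minimum over the interval is -49/3, attained at t = 4.

-49/3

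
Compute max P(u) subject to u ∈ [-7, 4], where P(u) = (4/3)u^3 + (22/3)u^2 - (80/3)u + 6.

Differentiating, P'(u) = 4u^2 + (44/3)u - 80/3; which vanishes at u = -5 and u = 4/3.
Compare values at every candidate in [-7, 4]: P(-7) = 284/3,  P(-5) = 156,  P(4/3) = -1082/81,  P(4) = 102.
Hence the absolute maximum is 156 at u = -5.

156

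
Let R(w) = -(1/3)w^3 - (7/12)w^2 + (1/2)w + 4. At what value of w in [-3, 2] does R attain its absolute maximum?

-3

The derivative is -w^2 - (7/6)w + 1/2, which vanishes at w = -3/2 and w = 1/3.
Candidates: R(-3) = 25/4; R(-3/2) = 49/16; R(1/3) = 1325/324; R(2) = 0.
So the maximum is R(-3) = 25/4.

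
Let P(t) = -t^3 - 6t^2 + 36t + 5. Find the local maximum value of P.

P'(t) = -3t^2 - 12t + 36 = 0 at t = -6, 2.
Second-derivative test with P''(t) = -6t - 12: P''(-6) = 24 > 0 ⇒ local minimum; P''(2) = -24 < 0 ⇒ local maximum.
So the local maximum value is P(2) = 45.

45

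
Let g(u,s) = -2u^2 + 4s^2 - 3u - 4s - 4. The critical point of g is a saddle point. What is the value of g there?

-31/8

∂g/∂u = -4u - 3 = 0 and ∂g/∂s = 8s - 4 = 0, so (u, s) = (-3/4, 1/2).
The Hessian has g_{uu} = -4, g_{ss} = 8, g_{us} = 0, giving D = -32 < 0, so the point is a saddle point.
g(-3/4, 1/2) = -31/8.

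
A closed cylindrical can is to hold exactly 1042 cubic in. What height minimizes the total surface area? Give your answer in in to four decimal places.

With radius r and height h, πr²h = 1042 so h = 1042/(πr²), and S(r) = 2πr² + 2πrh = 2πr² + 2·1042/r.
S'(r) = 4πr − 2·1042/r² = 0 ⇒ r³ = 1042/(2π), so r ≈ 5.4941 and h = 2r ≈ 10.9882.
S''(r) = 4π + 4·1042/r³ > 0, so this is the minimum; S ≈ 568.9748.

10.9882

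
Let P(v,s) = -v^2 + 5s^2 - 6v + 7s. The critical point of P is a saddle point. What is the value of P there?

∂P/∂v = -2v - 6 = 0 and ∂P/∂s = 10s + 7 = 0, so (v, s) = (-3, -7/10).
The Hessian has P_{vv} = -2, P_{ss} = 10, P_{vs} = 0, giving D = -20 < 0, so the point is a saddle point.
P(-3, -7/10) = 131/20.

131/20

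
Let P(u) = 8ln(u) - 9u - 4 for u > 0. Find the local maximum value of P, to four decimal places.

-12.9423

P'(u) = 8/u − 9 = 0 gives u = 8/9.
P''(u) = -8/u², which is negative for u > 0, so this is a local maximum.
P(8/9) = 8·ln(8/9) - 8 - 4 ≈ -12.9423.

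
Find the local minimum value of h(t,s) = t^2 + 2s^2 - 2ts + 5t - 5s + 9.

∂h/∂t = 2t - 2s + 5 = 0 and ∂h/∂s = -2t + 4s - 5 = 0, so (t, s) = (-5/2, 0).
The Hessian has h_{tt} = 2, h_{ss} = 4, h_{ts} = -2, giving D = 4 > 0 with h_{tt} > 0, so the point is a local minimum.
h(-5/2, 0) = 11/4.

11/4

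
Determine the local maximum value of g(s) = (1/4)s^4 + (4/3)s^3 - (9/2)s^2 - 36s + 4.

223/4

g'(s) = s^3 + 4s^2 - 9s - 36 = 0 at s = -4, -3, 3.
Second-derivative test with g''(s) = 3s^2 + 8s - 9: g''(-4) = 7 > 0 ⇒ local minimum; g''(-3) = -6 < 0 ⇒ local maximum; g''(3) = 42 > 0 ⇒ local minimum.
Thus g has its local maximum at s = -3, with value 223/4.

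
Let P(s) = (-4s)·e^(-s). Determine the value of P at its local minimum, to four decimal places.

-1.4715

P'(s) = (-4)·e^(-s) + (-4s)·(-1)·e^(-s) = (4s - 4)·e^(-s). Since e^(-s) > 0, the only critical point is s = 1.
P''(1) has the same sign as 4 > 0, so this is a local minimum.
P(1) = (-4)·e^(-1) ≈ -1.4715.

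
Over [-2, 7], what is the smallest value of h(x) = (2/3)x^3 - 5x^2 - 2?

Differentiating, h'(x) = 2x^2 - 10x; which vanishes at x = 0 and x = 5.
Candidates: h(-2) = -82/3,  h(0) = -2,  h(5) = -131/3,  h(7) = -55/3.
Hence the absolute minimum is -131/3 at x = 5.

-131/3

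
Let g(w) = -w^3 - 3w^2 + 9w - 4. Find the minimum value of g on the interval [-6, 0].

The derivative is -3w^2 - 6w + 9, whose only zero in [-6, 0] is w = -3.
Evaluating at the critical points and endpoints: g(-6) = 50,  g(-3) = -31,  g(0) = -4.
The minimum over the interval is -31, attained at w = -3.

-31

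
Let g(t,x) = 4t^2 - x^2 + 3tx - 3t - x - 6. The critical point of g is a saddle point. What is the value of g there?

-164/25

∂g/∂t = 8t + 3x - 3 = 0 and ∂g/∂x = 3t - 2x - 1 = 0, so (t, x) = (9/25, 1/25).
The Hessian has g_{tt} = 8, g_{xx} = -2, g_{tx} = 3, giving D = -25 < 0, so the point is a saddle point.
g(9/25, 1/25) = -164/25.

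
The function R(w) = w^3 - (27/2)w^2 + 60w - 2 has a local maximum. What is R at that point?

R'(w) = 3w^2 - 27w + 60 = 0 at w = 4, 5.
Second-derivative test with R''(w) = 6w - 27: R''(4) = -3 < 0 ⇒ local maximum; R''(5) = 3 > 0 ⇒ local minimum.
So the local maximum value is R(4) = 86.

86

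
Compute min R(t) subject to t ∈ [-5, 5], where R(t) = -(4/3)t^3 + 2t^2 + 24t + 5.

-73/3

The derivative is -4t^2 + 4t + 24, which vanishes at t = -2 and t = 3.
Candidates: R(-5) = 305/3,  R(-2) = -73/3,  R(3) = 59,  R(5) = 25/3.
The minimum over the interval is -73/3, attained at t = -2.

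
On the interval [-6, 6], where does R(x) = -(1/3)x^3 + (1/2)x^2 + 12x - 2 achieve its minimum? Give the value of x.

Differentiating, R'(x) = -x^2 + x + 12; which vanishes at x = -3 and x = 4.
Candidates: R(-6) = 16, R(-3) = -49/2, R(4) = 98/3, R(6) = 16.
The minimum over the interval is -49/2, attained at x = -3.

-3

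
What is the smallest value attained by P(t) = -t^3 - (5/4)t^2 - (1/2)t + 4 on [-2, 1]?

The derivative is -3t^2 - (5/2)t - 1/2, which vanishes at t = -1/2 and t = -1/3.
Evaluating at the critical points and endpoints: P(-2) = 8; P(-1/2) = 65/16; P(-1/3) = 439/108; P(1) = 5/4.
So the minimum is P(1) = 5/4.

5/4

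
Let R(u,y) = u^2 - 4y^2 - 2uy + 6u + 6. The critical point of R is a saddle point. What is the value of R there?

∂R/∂u = 2u - 2y + 6 = 0 and ∂R/∂y = -2u - 8y = 0, so (u, y) = (-12/5, 3/5).
The Hessian has R_{uu} = 2, R_{yy} = -8, R_{uy} = -2, giving D = -20 < 0, so the point is a saddle point.
R(-12/5, 3/5) = -6/5.

-6/5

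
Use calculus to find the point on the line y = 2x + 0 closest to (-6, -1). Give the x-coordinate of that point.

Minimize D(x)^2 = (x + 6)^2 + (2x + 1)^2.
d/dx[D^2] = 2(x + 6) + 2·2·(2x + 1) = 0 ⇒ x = -8/5.
Then y = -16/5 and the distance is √(121/5) ≈ 4.9193.

-8/5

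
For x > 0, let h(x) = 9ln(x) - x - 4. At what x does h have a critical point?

9

h'(x) = 9/x − 1 = 0 gives x = 9.
h''(x) = -9/x², which is negative for x > 0, so this is a local maximum.
h(9) = 9·ln(9) - 9 - 4 ≈ 6.7750.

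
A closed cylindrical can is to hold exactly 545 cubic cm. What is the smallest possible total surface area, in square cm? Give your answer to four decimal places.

With radius r and height h, πr²h = 545 so h = 545/(πr²), and S(r) = 2πr² + 2πrh = 2πr² + 2·545/r.
S'(r) = 4πr − 2·545/r² = 0 ⇒ r³ = 545/(2π), so r ≈ 4.4266 and h = 2r ≈ 8.8532.
S''(r) = 4π + 4·545/r³ > 0, so this is the minimum; S ≈ 369.3563.

369.3563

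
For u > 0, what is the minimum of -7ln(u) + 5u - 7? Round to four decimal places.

-2.3553

P'(u) = -7/u + 5 = 0 gives u = 7/5.
P''(u) = 7/u², which is positive for u > 0, so this is a local minimum.
P(7/5) = -7·ln(7/5) + 7 - 7 ≈ -2.3553.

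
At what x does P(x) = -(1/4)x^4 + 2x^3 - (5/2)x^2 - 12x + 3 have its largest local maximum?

-1

P'(x) = -x^3 + 6x^2 - 5x - 12. Setting P'(x) = 0 gives x ∈ {-1, 3, 4}.
Second-derivative test with P''(x) = -3x^2 + 12x - 5: P''(-1) = -20 < 0 ⇒ local maximum; P''(3) = 4 > 0 ⇒ local minimum; P''(4) = -5 < 0 ⇒ local maximum.
The largest local maximum is P(-1) = 41/4.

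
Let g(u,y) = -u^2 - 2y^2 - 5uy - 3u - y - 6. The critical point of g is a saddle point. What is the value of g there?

∂g/∂u = -2u - 5y - 3 = 0 and ∂g/∂y = -5u - 4y - 1 = 0, so (u, y) = (7/17, -13/17).
The Hessian has g_{uu} = -2, g_{yy} = -4, g_{uy} = -5, giving D = -17 < 0, so the point is a saddle point.
g(7/17, -13/17) = -106/17.

-106/17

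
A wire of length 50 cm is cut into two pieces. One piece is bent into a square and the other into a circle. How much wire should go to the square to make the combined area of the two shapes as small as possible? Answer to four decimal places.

Let x be the length used for the square. Square side x/4; circle radius (50−x)/(2π).
A(x) = (x/4)² + π·((50−x)/(2π))² = x²/16 + (50−x)²/(4π) for 0 ≤ x ≤ 50. A'(x) = x/8 − (50−x)/(2π) = 0 gives x = 4·50/(π+4) ≈ 28.0050.
A'' = 1/8 + 1/(2π) > 0, so this gives the minimum combined area; x ≈ 28.0050 cm to the square.

28.0050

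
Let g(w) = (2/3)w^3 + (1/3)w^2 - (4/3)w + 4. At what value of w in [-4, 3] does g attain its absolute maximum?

g'(w) = 2w^2 + (2/3)w - 4/3, which vanishes at w = -1 and w = 2/3.
Candidates: g(-4) = -28,  g(-1) = 5,  g(2/3) = 280/81,  g(3) = 21.
The maximum over the interval is 21, attained at w = 3.

3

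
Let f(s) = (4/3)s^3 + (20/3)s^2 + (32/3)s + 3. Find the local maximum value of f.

Critical points: f'(s) = 4s^2 + (40/3)s + 32/3 vanishes at s = -2, -4/3.
Since f''(s) = 8s + 40/3, we get f''(-2) = -8/3 < 0 ⇒ local maximum; f''(-4/3) = 8/3 > 0 ⇒ local minimum.
The local maximum is f(-2) = -7/3.

-7/3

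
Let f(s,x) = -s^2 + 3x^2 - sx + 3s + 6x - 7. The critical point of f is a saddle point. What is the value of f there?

-82/13

∂f/∂s = -2s - x + 3 = 0 and ∂f/∂x = -s + 6x + 6 = 0, so (s, x) = (24/13, -9/13).
The Hessian has f_{ss} = -2, f_{xx} = 6, f_{sx} = -1, giving D = -13 < 0, so the point is a saddle point.
f(24/13, -9/13) = -82/13.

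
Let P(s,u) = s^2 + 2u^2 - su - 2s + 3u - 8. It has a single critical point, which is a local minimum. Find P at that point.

-67/7

∂P/∂s = 2s - u - 2 = 0 and ∂P/∂u = -s + 4u + 3 = 0, so (s, u) = (5/7, -4/7).
The Hessian has P_{ss} = 2, P_{uu} = 4, P_{su} = -1, giving D = 7 > 0 with P_{ss} > 0, so the point is a local minimum.
P(5/7, -4/7) = -67/7.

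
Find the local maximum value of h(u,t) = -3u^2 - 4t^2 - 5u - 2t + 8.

∂h/∂u = -6u - 5 = 0 and ∂h/∂t = -8t - 2 = 0, so (u, t) = (-5/6, -1/4).
The Hessian has h_{uu} = -6, h_{tt} = -8, h_{ut} = 0, giving D = 48 > 0 with h_{uu} < 0, so the point is a local maximum.
h(-5/6, -1/4) = 31/3.

31/3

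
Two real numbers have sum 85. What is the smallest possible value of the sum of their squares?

7225/2

With a + b = 85, a^2 + b^2 = a^2 + (85 − a)^2.
The derivative 2a − 2(85 − a) = 4a − 170 vanishes at a = 85/2; second derivative 4 > 0, a minimum.
The minimum is 2·(85/2)^2 = 7225/2.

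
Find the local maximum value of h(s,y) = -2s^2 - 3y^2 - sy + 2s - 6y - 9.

-111/23

∂h/∂s = -4s - y + 2 = 0 and ∂h/∂y = -s - 6y - 6 = 0, so (s, y) = (18/23, -26/23).
The Hessian has h_{ss} = -4, h_{yy} = -6, h_{sy} = -1, giving D = 23 > 0 with h_{ss} < 0, so the point is a local maximum.
h(18/23, -26/23) = -111/23.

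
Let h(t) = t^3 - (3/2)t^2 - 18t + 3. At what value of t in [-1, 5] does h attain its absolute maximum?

-1

Differentiating, h'(t) = 3t^2 - 3t - 18; whose only zero in [-1, 5] is t = 3.
Compare values at every candidate in [-1, 5]: h(-1) = 37/2, h(3) = -75/2, h(5) = 1/2.
So the maximum is h(-1) = 37/2.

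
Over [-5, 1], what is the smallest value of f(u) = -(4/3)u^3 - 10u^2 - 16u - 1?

The derivative is -4u^2 - 20u - 16, which vanishes at u = -4 and u = -1.
Evaluating at the critical points and endpoints: f(-5) = -13/3,  f(-4) = -35/3,  f(-1) = 19/3,  f(1) = -85/3.
The minimum over the interval is -85/3, attained at u = 1.

-85/3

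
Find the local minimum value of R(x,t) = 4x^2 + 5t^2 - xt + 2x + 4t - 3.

-329/79

∂R/∂x = 8x - t + 2 = 0 and ∂R/∂t = -x + 10t + 4 = 0, so (x, t) = (-24/79, -34/79).
The Hessian has R_{xx} = 8, R_{tt} = 10, R_{xt} = -1, giving D = 79 > 0 with R_{xx} > 0, so the point is a local minimum.
R(-24/79, -34/79) = -329/79.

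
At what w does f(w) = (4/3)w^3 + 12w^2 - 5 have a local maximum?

-6

f'(w) = 4w^2 + 24w = 0 at w = -6, 0.
Second-derivative test with f''(w) = 8w + 24: f''(-6) = -24 < 0 ⇒ local maximum; f''(0) = 24 > 0 ⇒ local minimum.
Thus f has its local maximum at w = -6, with value 139.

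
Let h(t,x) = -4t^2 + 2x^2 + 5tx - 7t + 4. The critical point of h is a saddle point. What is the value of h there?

∂h/∂t = -8t + 5x - 7 = 0 and ∂h/∂x = 5t + 4x = 0, so (t, x) = (-28/57, 35/57).
The Hessian has h_{tt} = -8, h_{xx} = 4, h_{tx} = 5, giving D = -57 < 0, so the point is a saddle point.
h(-28/57, 35/57) = 326/57.

326/57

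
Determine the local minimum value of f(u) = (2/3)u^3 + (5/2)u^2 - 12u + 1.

f'(u) = 2u^2 + 5u - 12. Setting f'(u) = 0 gives u ∈ {-4, 3/2}.
f''(u) = 4u + 5. f''(-4) = -11 < 0 ⇒ local maximum; f''(3/2) = 11 > 0 ⇒ local minimum.
The local minimum is f(3/2) = -73/8.

-73/8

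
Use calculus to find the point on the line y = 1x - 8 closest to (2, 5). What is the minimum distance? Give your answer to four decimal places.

7.7782

Minimize D(x)^2 = (x - 2)^2 + (x - 13)^2.
d/dx[D^2] = 2(x - 2) + 2·1·(x - 13) = 0 ⇒ x = 15/2.
Then y = -1/2 and the distance is √(121/2) ≈ 7.7782.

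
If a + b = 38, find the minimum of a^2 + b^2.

With a + b = 38, a^2 + b^2 = a^2 + (38 − a)^2.
The derivative 2a − 2(38 − a) = 4a − 76 vanishes at a = 19; second derivative 4 > 0, a minimum.
The minimum is 2·(19)^2 = 722.

722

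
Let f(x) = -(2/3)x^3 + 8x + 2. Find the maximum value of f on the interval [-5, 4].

136/3

The derivative is -2x^2 + 8, which vanishes at x = -2 and x = 2.
Evaluating at the critical points and endpoints: f(-5) = 136/3, f(-2) = -26/3, f(2) = 38/3, f(4) = -26/3.
The maximum over the interval is 136/3, attained at x = -5.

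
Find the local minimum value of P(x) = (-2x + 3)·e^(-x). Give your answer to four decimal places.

-0.1642

Differentiating with the product rule gives P'(x) = (2x - 5)·e^(-x). Since e^(-x) > 0, the only critical point is x = 5/2.
P''(5/2) has the same sign as 2 > 0, so this is a local minimum.
P(5/2) = (-2)·e^(-5/2) ≈ -0.1642.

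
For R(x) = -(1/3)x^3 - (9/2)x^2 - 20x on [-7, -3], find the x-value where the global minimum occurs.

The derivative is -x^2 - 9x - 20, which vanishes at x = -5 and x = -4.
Compare values at every candidate in [-7, -3]: R(-7) = 203/6,  R(-5) = 175/6,  R(-4) = 88/3,  R(-3) = 57/2.
The minimum over the interval is 57/2, attained at x = -3.

-3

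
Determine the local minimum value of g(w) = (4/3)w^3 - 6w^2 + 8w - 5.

-7/3

Critical points: g'(w) = 4w^2 - 12w + 8 vanishes at w = 1, 2.
Second-derivative test with g''(w) = 8w - 12: g''(1) = -4 < 0 ⇒ local maximum; g''(2) = 4 > 0 ⇒ local minimum.
Thus g has its local minimum at w = 2, with value -7/3.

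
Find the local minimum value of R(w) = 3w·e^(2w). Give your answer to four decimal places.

-0.5518

R'(w) = 3·e^(2w) + (3w)·2·e^(2w) = (6w + 3)·e^(2w). Since e^(2w) > 0, the only critical point is w = -1/2.
R''(-1/2) has the same sign as 6 > 0, so this is a local minimum.
R(-1/2) = (-3/2)·e^(-1) ≈ -0.5518.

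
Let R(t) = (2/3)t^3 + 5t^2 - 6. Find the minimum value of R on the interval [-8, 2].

The derivative is 2t^2 + 10t, which vanishes at t = -5 and t = 0.
Evaluating at the critical points and endpoints: R(-8) = -82/3,  R(-5) = 107/3,  R(0) = -6,  R(2) = 58/3.
So the minimum is R(-8) = -82/3.

-82/3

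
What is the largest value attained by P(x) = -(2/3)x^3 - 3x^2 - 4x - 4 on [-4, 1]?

Differentiating, P'(x) = -2x^2 - 6x - 4; which vanishes at x = -2 and x = -1.
Candidates: P(-4) = 20/3,  P(-2) = -8/3,  P(-1) = -7/3,  P(1) = -35/3.
The maximum over the interval is 20/3, attained at x = -4.

20/3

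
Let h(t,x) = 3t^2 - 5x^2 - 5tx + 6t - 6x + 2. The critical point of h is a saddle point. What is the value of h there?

-82/85

∂h/∂t = 6t - 5x + 6 = 0 and ∂h/∂x = -5t - 10x - 6 = 0, so (t, x) = (-18/17, -6/85).
The Hessian has h_{tt} = 6, h_{xx} = -10, h_{tx} = -5, giving D = -85 < 0, so the point is a saddle point.
h(-18/17, -6/85) = -82/85.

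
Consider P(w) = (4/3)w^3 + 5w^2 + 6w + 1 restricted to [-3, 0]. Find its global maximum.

The derivative is 4w^2 + 10w + 6, which vanishes at w = -3/2 and w = -1.
Evaluating at the critical points and endpoints: P(-3) = -8, P(-3/2) = -5/4, P(-1) = -4/3, P(0) = 1.
So the maximum is P(0) = 1.

1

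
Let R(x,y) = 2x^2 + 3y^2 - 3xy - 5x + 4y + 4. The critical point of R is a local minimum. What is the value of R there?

13/15

∂R/∂x = 4x - 3y - 5 = 0 and ∂R/∂y = -3x + 6y + 4 = 0, so (x, y) = (6/5, -1/15).
The Hessian has R_{xx} = 4, R_{yy} = 6, R_{xy} = -3, giving D = 15 > 0 with R_{xx} > 0, so the point is a local minimum.
R(6/5, -1/15) = 13/15.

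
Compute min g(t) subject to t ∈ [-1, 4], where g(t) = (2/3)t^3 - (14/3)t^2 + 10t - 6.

g'(t) = 2t^2 - (28/3)t + 10, which vanishes at t = 5/3 and t = 3.
Candidates: g(-1) = -64/3, g(5/3) = 64/81, g(3) = 0, g(4) = 2.
The minimum over the interval is -64/3, attained at t = -1.

-64/3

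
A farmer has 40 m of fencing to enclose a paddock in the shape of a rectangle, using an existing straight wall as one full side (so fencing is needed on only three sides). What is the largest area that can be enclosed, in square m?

Let the sides perpendicular to the wall have length x and the parallel side y, so 2x + y = 40 and the area is A = xy = x(40 − 2x).
A'(x) = 40 − 4x = 0 gives x = 10, and A''(x) = −4 < 0 confirms a maximum.
Then y = 40 − 2·10 = 20 and A = 200.

200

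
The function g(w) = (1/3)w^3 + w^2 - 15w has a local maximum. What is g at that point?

g'(w) = w^2 + 2w - 15 = 0 at w = -5, 3.
g''(w) = 2w + 2. g''(-5) = -8 < 0 ⇒ local maximum; g''(3) = 8 > 0 ⇒ local minimum.
So the local maximum value is g(-5) = 175/3.

175/3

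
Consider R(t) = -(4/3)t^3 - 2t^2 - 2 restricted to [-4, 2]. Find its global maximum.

154/3

Differentiating, R'(t) = -4t^2 - 4t; which vanishes at t = -1 and t = 0.
Candidates: R(-4) = 154/3; R(-1) = -8/3; R(0) = -2; R(2) = -62/3.
Hence the absolute maximum is 154/3 at t = -4.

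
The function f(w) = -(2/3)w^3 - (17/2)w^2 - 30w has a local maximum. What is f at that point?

775/24

Critical points: f'(w) = -2w^2 - 17w - 30 vanishes at w = -6, -5/2.
f''(w) = -4w - 17. f''(-6) = 7 > 0 ⇒ local minimum; f''(-5/2) = -7 < 0 ⇒ local maximum.
So the local maximum value is f(-5/2) = 775/24.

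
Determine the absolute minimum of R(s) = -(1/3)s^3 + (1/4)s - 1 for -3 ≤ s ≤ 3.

-37/4

R'(s) = -s^2 + 1/4, which vanishes at s = -1/2 and s = 1/2.
Candidates: R(-3) = 29/4,  R(-1/2) = -13/12,  R(1/2) = -11/12,  R(3) = -37/4.
The minimum over the interval is -37/4, attained at s = 3.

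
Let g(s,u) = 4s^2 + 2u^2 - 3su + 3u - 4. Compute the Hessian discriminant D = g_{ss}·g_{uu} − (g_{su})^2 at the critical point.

∂g/∂s = 8s - 3u = 0 and ∂g/∂u = -3s + 4u + 3 = 0, so (s, u) = (-9/23, -24/23).
The Hessian has g_{ss} = 8, g_{uu} = 4, g_{su} = -3, giving D = 23 > 0 with g_{ss} > 0, so the point is a local minimum.
D = (8)·(4) − (-3)^2 = 23.

23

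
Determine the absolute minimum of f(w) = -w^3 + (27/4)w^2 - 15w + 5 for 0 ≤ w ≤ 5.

The derivative is -3w^2 + (27/2)w - 15, which vanishes at w = 2 and w = 5/2.
Candidates: f(0) = 5, f(2) = -6, f(5/2) = -95/16, f(5) = -105/4.
Hence the absolute minimum is -105/4 at w = 5.

-105/4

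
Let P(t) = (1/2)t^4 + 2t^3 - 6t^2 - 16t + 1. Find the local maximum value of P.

19/2

P'(t) = 2t^3 + 6t^2 - 12t - 16. Setting P'(t) = 0 gives t ∈ {-4, -1, 2}.
P''(t) = 6t^2 + 12t - 12. P''(-4) = 36 > 0 ⇒ local minimum; P''(-1) = -18 < 0 ⇒ local maximum; P''(2) = 36 > 0 ⇒ local minimum.
So the local maximum value is P(-1) = 19/2.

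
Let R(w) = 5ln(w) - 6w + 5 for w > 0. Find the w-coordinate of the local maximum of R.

5/6

R'(w) = 5/w − 6 = 0 gives w = 5/6.
R''(w) = -5/w², which is negative for w > 0, so this is a local maximum.
R(5/6) = 5·ln(5/6) - 5 + 5 ≈ -0.9116.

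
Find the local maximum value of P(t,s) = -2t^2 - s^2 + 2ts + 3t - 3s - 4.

∂P/∂t = -4t + 2s + 3 = 0 and ∂P/∂s = 2t - 2s - 3 = 0, so (t, s) = (0, -3/2).
The Hessian has P_{tt} = -4, P_{ss} = -2, P_{ts} = 2, giving D = 4 > 0 with P_{tt} < 0, so the point is a local maximum.
P(0, -3/2) = -7/4.

-7/4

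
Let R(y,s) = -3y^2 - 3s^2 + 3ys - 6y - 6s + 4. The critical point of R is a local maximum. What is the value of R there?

16

∂R/∂y = -6y + 3s - 6 = 0 and ∂R/∂s = 3y - 6s - 6 = 0, so (y, s) = (-2, -2).
The Hessian has R_{yy} = -6, R_{ss} = -6, R_{ys} = 3, giving D = 27 > 0 with R_{yy} < 0, so the point is a local maximum.
R(-2, -2) = 16.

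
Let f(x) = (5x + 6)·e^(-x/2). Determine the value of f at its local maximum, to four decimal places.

6.7032

By the product rule, f'(x) = (-(5/2)x + 2)·e^(-x/2). Since e^(-x/2) > 0, the only critical point is x = 4/5.
f''(4/5) has the same sign as -5/2 < 0, so this is a local maximum.
f(4/5) = (10)·e^(-2/5) ≈ 6.7032.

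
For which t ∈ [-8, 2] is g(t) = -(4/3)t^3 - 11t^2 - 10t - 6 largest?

-8

Differentiating, g'(t) = -4t^2 - 22t - 10; which vanishes at t = -5 and t = -1/2.
Compare values at every candidate in [-8, 2]: g(-8) = 158/3, g(-5) = -193/3, g(-1/2) = -43/12, g(2) = -242/3.
So the maximum is g(-8) = 158/3.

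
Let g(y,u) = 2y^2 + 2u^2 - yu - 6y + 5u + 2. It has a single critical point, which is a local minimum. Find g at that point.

-62/15

∂g/∂y = 4y - u - 6 = 0 and ∂g/∂u = -y + 4u + 5 = 0, so (y, u) = (19/15, -14/15).
The Hessian has g_{yy} = 4, g_{uu} = 4, g_{yu} = -1, giving D = 15 > 0 with g_{yy} > 0, so the point is a local minimum.
g(19/15, -14/15) = -62/15.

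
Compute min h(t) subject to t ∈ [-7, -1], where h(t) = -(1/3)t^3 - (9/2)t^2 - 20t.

95/6

h'(t) = -t^2 - 9t - 20, which vanishes at t = -5 and t = -4.
Compare values at every candidate in [-7, -1]: h(-7) = 203/6; h(-5) = 175/6; h(-4) = 88/3; h(-1) = 95/6.
So the minimum is h(-1) = 95/6.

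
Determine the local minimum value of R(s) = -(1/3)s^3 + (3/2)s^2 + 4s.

-13/6

R'(s) = -s^2 + 3s + 4. Setting R'(s) = 0 gives s ∈ {-1, 4}.
Since R''(s) = -2s + 3, we get R''(-1) = 5 > 0 ⇒ local minimum; R''(4) = -5 < 0 ⇒ local maximum.
So the local minimum value is R(-1) = -13/6.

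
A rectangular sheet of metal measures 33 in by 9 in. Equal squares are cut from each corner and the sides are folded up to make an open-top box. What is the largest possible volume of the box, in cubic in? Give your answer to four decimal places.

With cut size x, the volume is V(x) = x(33 − 2x)(9 − 2x) for 0 < x < 4.5.
V'(x) = 12x^2 − 168x + 297. Setting V'(x) = 0 gives x ≈ 2.0756 (the root in (0, 4.5)).
V''(x) = 24x − 168 is negative there, so this is the maximum; V ≈ 290.3392.

290.3392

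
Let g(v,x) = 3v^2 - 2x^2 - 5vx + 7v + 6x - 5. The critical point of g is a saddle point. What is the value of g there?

∂g/∂v = 6v - 5x + 7 = 0 and ∂g/∂x = -5v - 4x + 6 = 0, so (v, x) = (2/49, 71/49).
The Hessian has g_{vv} = 6, g_{xx} = -4, g_{vx} = -5, giving D = -49 < 0, so the point is a saddle point.
g(2/49, 71/49) = -25/49.

-25/49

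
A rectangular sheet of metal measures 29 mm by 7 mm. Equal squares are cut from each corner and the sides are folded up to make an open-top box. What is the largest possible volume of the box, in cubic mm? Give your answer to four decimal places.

156.9163

With cut size x, the volume is V(x) = x(29 − 2x)(7 − 2x) for 0 < x < 3.5.
V'(x) = 12x^2 − 144x + 203. Setting V'(x) = 0 gives x ≈ 1.6316 (the root in (0, 3.5)).
V''(x) = 24x − 144 is negative there, so this is the maximum; V ≈ 156.9163.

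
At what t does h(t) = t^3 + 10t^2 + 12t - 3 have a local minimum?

-2/3

h'(t) = 3t^2 + 20t + 12 = 0 at t = -6, -2/3.
Second-derivative test with h''(t) = 6t + 20: h''(-6) = -16 < 0 ⇒ local maximum; h''(-2/3) = 16 > 0 ⇒ local minimum.
Thus h has its local minimum at t = -2/3, with value -185/27.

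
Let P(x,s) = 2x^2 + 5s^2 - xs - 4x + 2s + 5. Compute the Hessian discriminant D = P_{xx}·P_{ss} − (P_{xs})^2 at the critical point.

39

∂P/∂x = 4x - s - 4 = 0 and ∂P/∂s = -x + 10s + 2 = 0, so (x, s) = (38/39, -4/39).
The Hessian has P_{xx} = 4, P_{ss} = 10, P_{xs} = -1, giving D = 39 > 0 with P_{xx} > 0, so the point is a local minimum.
D = (4)·(10) − (-1)^2 = 39.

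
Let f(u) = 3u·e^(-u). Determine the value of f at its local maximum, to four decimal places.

By the product rule, f'(u) = (-3u + 3)·e^(-u). Since e^(-u) > 0, the only critical point is u = 1.
f''(1) has the same sign as -3 < 0, so this is a local maximum.
f(1) = (3)·e^(-1) ≈ 1.1036.

1.1036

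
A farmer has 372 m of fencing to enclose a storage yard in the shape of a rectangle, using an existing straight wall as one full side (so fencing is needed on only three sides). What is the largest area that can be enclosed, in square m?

Let the sides perpendicular to the wall have length x and the parallel side y, so 2x + y = 372 and the area is A = xy = x(372 − 2x).
A'(x) = 372 − 4x = 0 gives x = 93, and A''(x) = −4 < 0 confirms a maximum.
Then y = 372 − 2·93 = 186 and A = 17298.

17298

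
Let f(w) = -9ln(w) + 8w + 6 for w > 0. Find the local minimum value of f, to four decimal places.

13.9400

f'(w) = -9/w + 8 = 0 gives w = 9/8.
f''(w) = 9/w², which is positive for w > 0, so this is a local minimum.
f(9/8) = -9·ln(9/8) + 9 + 6 ≈ 13.9400.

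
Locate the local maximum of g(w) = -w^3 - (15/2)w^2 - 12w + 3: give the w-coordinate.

-1

g'(w) = -3w^2 - 15w - 12 = 0 at w = -4, -1.
g''(w) = -6w - 15. g''(-4) = 9 > 0 ⇒ local minimum; g''(-1) = -9 < 0 ⇒ local maximum.
So the local maximum value is g(-1) = 17/2.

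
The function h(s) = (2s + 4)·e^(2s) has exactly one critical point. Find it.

Differentiating with the product rule gives h'(s) = (4s + 10)·e^(2s). Since e^(2s) > 0, the only critical point is s = -5/2.
h''(-5/2) has the same sign as 4 > 0, so this is a local minimum.
h(-5/2) = (-1)·e^(-5) ≈ -0.0067.

-5/2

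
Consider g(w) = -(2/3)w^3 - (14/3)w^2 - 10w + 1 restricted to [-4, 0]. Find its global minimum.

The derivative is -2w^2 - (28/3)w - 10, which vanishes at w = -3 and w = -5/3.
Compare values at every candidate in [-4, 0]: g(-4) = 9; g(-3) = 7; g(-5/3) = 631/81; g(0) = 1.
So the minimum is g(0) = 1.

1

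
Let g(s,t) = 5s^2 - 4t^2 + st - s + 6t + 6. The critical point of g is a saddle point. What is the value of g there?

∂g/∂s = 10s + t - 1 = 0 and ∂g/∂t = s - 8t + 6 = 0, so (s, t) = (2/81, 61/81).
The Hessian has g_{ss} = 10, g_{tt} = -8, g_{st} = 1, giving D = -81 < 0, so the point is a saddle point.
g(2/81, 61/81) = 668/81.

668/81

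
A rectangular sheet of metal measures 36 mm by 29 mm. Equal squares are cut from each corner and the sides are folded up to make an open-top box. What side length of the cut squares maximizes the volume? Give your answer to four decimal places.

5.3232

With cut size x, the volume is V(x) = x(36 − 2x)(29 − 2x) for 0 < x < 14.5.
V'(x) = 12x^2 − 260x + 1044. Setting V'(x) = 0 gives x ≈ 5.3232 (the root in (0, 14.5)).
V''(x) = 24x − 260 is negative there, so this is the maximum; V ≈ 2477.0438.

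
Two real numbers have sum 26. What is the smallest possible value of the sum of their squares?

338

With a + b = 26, a^2 + b^2 = a^2 + (26 − a)^2.
The derivative 2a − 2(26 − a) = 4a − 52 vanishes at a = 13; second derivative 4 > 0, a minimum.
The minimum is 2·(13)^2 = 338.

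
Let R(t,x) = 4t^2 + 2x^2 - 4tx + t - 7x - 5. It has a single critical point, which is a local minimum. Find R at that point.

-125/8

∂R/∂t = 8t - 4x + 1 = 0 and ∂R/∂x = -4t + 4x - 7 = 0, so (t, x) = (3/2, 13/4).
The Hessian has R_{tt} = 8, R_{xx} = 4, R_{tx} = -4, giving D = 16 > 0 with R_{tt} > 0, so the point is a local minimum.
R(3/2, 13/4) = -125/8.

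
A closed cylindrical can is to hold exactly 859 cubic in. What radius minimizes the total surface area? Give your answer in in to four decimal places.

5.1515

With radius r and height h, πr²h = 859 so h = 859/(πr²), and S(r) = 2πr² + 2πrh = 2πr² + 2·859/r.
S'(r) = 4πr − 2·859/r² = 0 ⇒ r³ = 859/(2π), so r ≈ 5.1515 and h = 2r ≈ 10.3031.
S''(r) = 4π + 4·859/r³ > 0, so this is the minimum; S ≈ 500.2380.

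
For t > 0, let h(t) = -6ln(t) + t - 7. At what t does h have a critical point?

6

h'(t) = -6/t + 1 = 0 gives t = 6.
h''(t) = 6/t², which is positive for t > 0, so this is a local minimum.
h(6) = -6·ln(6) + 6 - 7 ≈ -11.7506.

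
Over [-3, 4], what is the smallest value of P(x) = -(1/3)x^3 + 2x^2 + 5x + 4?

Differentiating, P'(x) = -x^2 + 4x + 5; whose only zero in [-3, 4] is x = -1.
Compare values at every candidate in [-3, 4]: P(-3) = 16, P(-1) = 4/3, P(4) = 104/3.
So the minimum is P(-1) = 4/3.

4/3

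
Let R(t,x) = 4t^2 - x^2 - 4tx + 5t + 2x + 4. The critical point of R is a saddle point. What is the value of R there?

159/32

∂R/∂t = 8t - 4x + 5 = 0 and ∂R/∂x = -4t - 2x + 2 = 0, so (t, x) = (-1/16, 9/8).
The Hessian has R_{tt} = 8, R_{xx} = -2, R_{tx} = -4, giving D = -32 < 0, so the point is a saddle point.
R(-1/16, 9/8) = 159/32.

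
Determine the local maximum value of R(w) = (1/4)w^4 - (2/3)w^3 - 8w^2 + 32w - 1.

89/3

R'(w) = w^3 - 2w^2 - 16w + 32 = 0 at w = -4, 2, 4.
Second-derivative test with R''(w) = 3w^2 - 4w - 16: R''(-4) = 48 > 0 ⇒ local minimum; R''(2) = -12 < 0 ⇒ local maximum; R''(4) = 16 > 0 ⇒ local minimum.
The local maximum is R(2) = 89/3.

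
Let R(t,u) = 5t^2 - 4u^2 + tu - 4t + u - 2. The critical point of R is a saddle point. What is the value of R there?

∂R/∂t = 10t + u - 4 = 0 and ∂R/∂u = t - 8u + 1 = 0, so (t, u) = (31/81, 14/81).
The Hessian has R_{tt} = 10, R_{uu} = -8, R_{tu} = 1, giving D = -81 < 0, so the point is a saddle point.
R(31/81, 14/81) = -217/81.

-217/81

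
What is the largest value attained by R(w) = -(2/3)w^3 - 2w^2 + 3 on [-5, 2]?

Differentiating, R'(w) = -2w^2 - 4w; which vanishes at w = -2 and w = 0.
Evaluating at the critical points and endpoints: R(-5) = 109/3, R(-2) = 1/3, R(0) = 3, R(2) = -31/3.
Hence the absolute maximum is 109/3 at w = -5.

109/3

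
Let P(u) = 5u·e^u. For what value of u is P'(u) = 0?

-1

P'(u) = 5·e^u + (5u)·1·e^u = (5u + 5)·e^u. Since e^u > 0, the only critical point is u = -1.
P''(-1) has the same sign as 5 > 0, so this is a local minimum.
P(-1) = (-5)·e^(-1) ≈ -1.8394.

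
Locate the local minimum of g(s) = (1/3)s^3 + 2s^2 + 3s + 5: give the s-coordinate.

g'(s) = s^2 + 4s + 3. Setting g'(s) = 0 gives s ∈ {-3, -1}.
Since g''(s) = 2s + 4, we get g''(-3) = -2 < 0 ⇒ local maximum; g''(-1) = 2 > 0 ⇒ local minimum.
The local minimum is g(-1) = 11/3.

-1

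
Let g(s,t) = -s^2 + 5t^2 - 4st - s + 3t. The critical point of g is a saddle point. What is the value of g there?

-4/9

∂g/∂s = -2s - 4t - 1 = 0 and ∂g/∂t = -4s + 10t + 3 = 0, so (s, t) = (1/18, -5/18).
The Hessian has g_{ss} = -2, g_{tt} = 10, g_{st} = -4, giving D = -36 < 0, so the point is a saddle point.
g(1/18, -5/18) = -4/9.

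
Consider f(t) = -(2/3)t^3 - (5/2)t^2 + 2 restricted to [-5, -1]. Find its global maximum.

137/6

f'(t) = -2t^2 - 5t, whose only zero in [-5, -1] is t = -5/2.
Evaluating at the critical points and endpoints: f(-5) = 137/6,  f(-5/2) = -77/24,  f(-1) = 1/6.
Hence the absolute maximum is 137/6 at t = -5.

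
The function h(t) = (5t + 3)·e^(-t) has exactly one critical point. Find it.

Differentiating with the product rule gives h'(t) = (-5t + 2)·e^(-t). Since e^(-t) > 0, the only critical point is t = 2/5.
h''(2/5) has the same sign as -5 < 0, so this is a local maximum.
h(2/5) = (5)·e^(-2/5) ≈ 3.3516.

2/5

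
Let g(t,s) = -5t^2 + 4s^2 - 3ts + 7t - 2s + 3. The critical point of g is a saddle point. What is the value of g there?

∂g/∂t = -10t - 3s + 7 = 0 and ∂g/∂s = -3t + 8s - 2 = 0, so (t, s) = (50/89, 41/89).
The Hessian has g_{tt} = -10, g_{ss} = 8, g_{ts} = -3, giving D = -89 < 0, so the point is a saddle point.
g(50/89, 41/89) = 401/89.

401/89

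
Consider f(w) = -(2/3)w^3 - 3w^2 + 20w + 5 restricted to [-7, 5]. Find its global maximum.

The derivative is -2w^2 - 6w + 20, which vanishes at w = -5 and w = 2.
Candidates: f(-7) = -160/3,  f(-5) = -260/3,  f(2) = 83/3,  f(5) = -160/3.
The maximum over the interval is 83/3, attained at w = 2.

83/3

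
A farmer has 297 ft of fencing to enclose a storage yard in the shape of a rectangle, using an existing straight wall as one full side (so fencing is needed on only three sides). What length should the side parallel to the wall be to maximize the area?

297/2

Let the sides perpendicular to the wall have length x and the parallel side y, so 2x + y = 297 and the area is A = xy = x(297 − 2x).
A'(x) = 297 − 4x = 0 gives x = 297/4, and A''(x) = −4 < 0 confirms a maximum.
Then y = 297 − 2·297/4 = 297/2 and A = 88209/8.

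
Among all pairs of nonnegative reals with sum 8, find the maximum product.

16

With x + y = 8, the product is P(x) = x(8 − x).
P'(x) = 8 − 2x = 0 gives x = 4; P'' = −2 < 0, so this is the maximum.
P = 4·4 = 16.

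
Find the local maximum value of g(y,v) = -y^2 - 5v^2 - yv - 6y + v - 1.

168/19

∂g/∂y = -2y - v - 6 = 0 and ∂g/∂v = -y - 10v + 1 = 0, so (y, v) = (-61/19, 8/19).
The Hessian has g_{yy} = -2, g_{vv} = -10, g_{yv} = -1, giving D = 19 > 0 with g_{yy} < 0, so the point is a local maximum.
g(-61/19, 8/19) = 168/19.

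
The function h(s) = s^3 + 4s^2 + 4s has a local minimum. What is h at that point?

h'(s) = 3s^2 + 8s + 4 = 0 at s = -2, -2/3.
h''(s) = 6s + 8. h''(-2) = -4 < 0 ⇒ local maximum; h''(-2/3) = 4 > 0 ⇒ local minimum.
So the local minimum value is h(-2/3) = -32/27.

-32/27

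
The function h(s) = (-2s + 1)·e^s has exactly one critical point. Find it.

By the product rule, h'(s) = (-2s - 1)·e^s. Since e^s > 0, the only critical point is s = -1/2.
h''(-1/2) has the same sign as -2 < 0, so this is a local maximum.
h(-1/2) = (2)·e^(-1/2) ≈ 1.2131.

-1/2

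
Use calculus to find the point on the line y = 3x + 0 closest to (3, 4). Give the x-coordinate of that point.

Minimize D(x)^2 = (x - 3)^2 + (3x - 4)^2.
d/dx[D^2] = 2(x - 3) + 2·3·(3x - 4) = 0 ⇒ x = 3/2.
Then y = 9/2 and the distance is √(5/2) ≈ 1.5811.

3/2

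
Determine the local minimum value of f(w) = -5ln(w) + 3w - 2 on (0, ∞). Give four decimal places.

0.4459

f'(w) = -5/w + 3 = 0 gives w = 5/3.
f''(w) = 5/w², which is positive for w > 0, so this is a local minimum.
f(5/3) = -5·ln(5/3) + 5 - 2 ≈ 0.4459.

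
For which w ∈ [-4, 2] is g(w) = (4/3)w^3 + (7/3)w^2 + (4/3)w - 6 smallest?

Differentiating, g'(w) = 4w^2 + (14/3)w + 4/3; which vanishes at w = -2/3 and w = -1/2.
Compare values at every candidate in [-4, 2]: g(-4) = -178/3, g(-2/3) = -506/81, g(-1/2) = -25/4, g(2) = 50/3.
The minimum over the interval is -178/3, attained at w = -4.

-4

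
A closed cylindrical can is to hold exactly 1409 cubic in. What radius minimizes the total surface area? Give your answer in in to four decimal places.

6.0754

With radius r and height h, πr²h = 1409 so h = 1409/(πr²), and S(r) = 2πr² + 2πrh = 2πr² + 2·1409/r.
S'(r) = 4πr − 2·1409/r² = 0 ⇒ r³ = 1409/(2π), so r ≈ 6.0754 and h = 2r ≈ 12.1509.
S''(r) = 4π + 4·1409/r³ > 0, so this is the minimum; S ≈ 695.7532.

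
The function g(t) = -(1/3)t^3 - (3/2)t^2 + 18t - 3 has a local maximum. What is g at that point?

g'(t) = -t^2 - 3t + 18 = 0 at t = -6, 3.
Since g''(t) = -2t - 3, we get g''(-6) = 9 > 0 ⇒ local minimum; g''(3) = -9 < 0 ⇒ local maximum.
So the local maximum value is g(3) = 57/2.

57/2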